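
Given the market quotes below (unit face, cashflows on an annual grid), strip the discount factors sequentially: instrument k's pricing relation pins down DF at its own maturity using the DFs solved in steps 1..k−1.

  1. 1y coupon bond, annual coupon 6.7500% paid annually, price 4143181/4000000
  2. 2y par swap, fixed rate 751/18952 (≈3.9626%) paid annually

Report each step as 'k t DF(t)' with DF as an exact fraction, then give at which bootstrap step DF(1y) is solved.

step 1 [1y] bond c/1=27/400: DF=(4143181/4000000 − 27/400·(0))/(1+27/400) = 9703/10000 ≈ 0.970300
step 2 [2y] swap r/1=751/18952: DF=(1 − 751/18952·(0.970300))/(1+751/18952) = 9249/10000 ≈ 0.924900

1 1 9703/10000
2 2 9249/10000
DF(1y) is solved at step 1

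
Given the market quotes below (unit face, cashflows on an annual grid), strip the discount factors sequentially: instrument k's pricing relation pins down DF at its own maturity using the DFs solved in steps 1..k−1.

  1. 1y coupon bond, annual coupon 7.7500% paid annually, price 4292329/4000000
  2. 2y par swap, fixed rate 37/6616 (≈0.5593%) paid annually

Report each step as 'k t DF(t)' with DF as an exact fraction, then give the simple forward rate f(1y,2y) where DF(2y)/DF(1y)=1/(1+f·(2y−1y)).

1 1 9959/10000
2 2 9889/10000
f(1y,2y) = ((9959/10000)/(9889/10000) − 1)/(1) = 70/9889 ≈ 0.7079%

step 1 [1y] bond c/1=31/400: DF=(4292329/4000000 − 31/400·(0))/(1+31/400) = 9959/10000 ≈ 0.995900
step 2 [2y] swap r/1=37/6616: DF=(1 − 37/6616·(0.995900))/(1+37/6616) = 9889/10000 ≈ 0.988900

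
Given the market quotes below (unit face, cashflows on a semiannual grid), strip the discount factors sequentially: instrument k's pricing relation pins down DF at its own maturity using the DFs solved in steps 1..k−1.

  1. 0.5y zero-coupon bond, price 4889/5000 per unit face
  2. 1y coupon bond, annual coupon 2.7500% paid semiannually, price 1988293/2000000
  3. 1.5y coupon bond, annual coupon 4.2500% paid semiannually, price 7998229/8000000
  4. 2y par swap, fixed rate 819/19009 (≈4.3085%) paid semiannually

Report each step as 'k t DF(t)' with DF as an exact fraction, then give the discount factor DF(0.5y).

1 1/2 4889/5000
2 1 4837/5000
3 3/2 1877/2000
4 2 9181/10000
DF(0.5y) = 4889/5000 ≈ 0.977800

step 1 [0.5y] zero: DF = P = 4889/5000 ≈ 0.977800
step 2 [1y] bond c/2=11/800: DF=(1988293/2000000 − 11/800·(0.977800))/(1+11/800) = 4837/5000 ≈ 0.967400
step 3 [1.5y] bond c/2=17/800: DF=(7998229/8000000 − 17/800·(0.977800+0.967400))/(1+17/800) = 1877/2000 ≈ 0.938500
step 4 [2y] swap r/2=819/38018: DF=(1 − 819/38018·(0.977800+0.967400+0.938500))/(1+819/38018) = 9181/10000 ≈ 0.918100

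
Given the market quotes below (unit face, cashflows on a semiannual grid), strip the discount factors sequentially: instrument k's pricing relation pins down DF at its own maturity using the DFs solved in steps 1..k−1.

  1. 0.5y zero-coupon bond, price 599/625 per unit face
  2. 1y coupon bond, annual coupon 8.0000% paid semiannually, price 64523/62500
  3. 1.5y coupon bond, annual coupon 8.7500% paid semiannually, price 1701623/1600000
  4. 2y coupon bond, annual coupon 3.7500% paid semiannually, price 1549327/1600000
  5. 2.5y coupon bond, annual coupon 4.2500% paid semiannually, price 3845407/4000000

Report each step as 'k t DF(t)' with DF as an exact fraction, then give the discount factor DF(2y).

1 1/2 599/625
2 1 4779/5000
3 3/2 9387/10000
4 2 449/500
5 5/2 8633/10000
DF(2y) = 449/500 ≈ 0.898000

step 1 [0.5y] zero: DF = P = 599/625 ≈ 0.958400
step 2 [1y] bond c/2=1/25: DF=(64523/62500 − 1/25·(0.958400))/(1+1/25) = 4779/5000 ≈ 0.955800
step 3 [1.5y] bond c/2=7/160: DF=(1701623/1600000 − 7/160·(0.958400+0.955800))/(1+7/160) = 9387/10000 ≈ 0.938700
step 4 [2y] bond c/2=3/160: DF=(1549327/1600000 − 3/160·(0.958400+0.955800+0.938700))/(1+3/160) = 449/500 ≈ 0.898000
step 5 [2.5y] bond c/2=17/800: DF=(3845407/4000000 − 17/800·(0.958400+0.955800+0.938700+0.898000))/(1+17/800) = 8633/10000 ≈ 0.863300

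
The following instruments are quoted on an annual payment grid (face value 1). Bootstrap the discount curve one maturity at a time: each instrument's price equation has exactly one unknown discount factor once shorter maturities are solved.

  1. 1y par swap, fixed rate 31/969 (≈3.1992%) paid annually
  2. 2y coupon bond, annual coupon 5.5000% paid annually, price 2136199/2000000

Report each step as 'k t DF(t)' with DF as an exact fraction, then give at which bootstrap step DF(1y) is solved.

step 1 [1y] swap r/1=31/969: DF=(1 − 31/969·(0))/(1+31/969) = 969/1000 ≈ 0.969000
step 2 [2y] bond c/1=11/200: DF=(2136199/2000000 − 11/200·(0.969000))/(1+11/200) = 9619/10000 ≈ 0.961900

1 1 969/1000
2 2 9619/10000
DF(1y) is solved at step 1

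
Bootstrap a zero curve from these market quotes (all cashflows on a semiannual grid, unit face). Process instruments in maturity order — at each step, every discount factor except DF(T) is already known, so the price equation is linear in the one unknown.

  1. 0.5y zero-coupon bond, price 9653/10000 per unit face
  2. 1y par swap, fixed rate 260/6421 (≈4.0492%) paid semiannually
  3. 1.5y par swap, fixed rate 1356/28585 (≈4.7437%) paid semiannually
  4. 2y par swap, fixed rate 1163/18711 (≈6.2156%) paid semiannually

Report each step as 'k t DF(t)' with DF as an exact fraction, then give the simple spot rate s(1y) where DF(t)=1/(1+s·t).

step 1 [0.5y] zero: DF = P = 9653/10000 ≈ 0.965300
step 2 [1y] swap r/2=130/6421: DF=(1 − 130/6421·(0.965300))/(1+130/6421) = 961/1000 ≈ 0.961000
step 3 [1.5y] swap r/2=678/28585: DF=(1 − 678/28585·(0.965300+0.961000))/(1+678/28585) = 4661/5000 ≈ 0.932200
step 4 [2y] swap r/2=1163/37422: DF=(1 − 1163/37422·(0.965300+0.961000+0.932200))/(1+1163/37422) = 8837/10000 ≈ 0.883700

1 1/2 9653/10000
2 1 961/1000
3 3/2 4661/5000
4 2 8837/10000
s(1y) = (1/(961/1000) − 1)/(1) = 39/961 ≈ 4.0583%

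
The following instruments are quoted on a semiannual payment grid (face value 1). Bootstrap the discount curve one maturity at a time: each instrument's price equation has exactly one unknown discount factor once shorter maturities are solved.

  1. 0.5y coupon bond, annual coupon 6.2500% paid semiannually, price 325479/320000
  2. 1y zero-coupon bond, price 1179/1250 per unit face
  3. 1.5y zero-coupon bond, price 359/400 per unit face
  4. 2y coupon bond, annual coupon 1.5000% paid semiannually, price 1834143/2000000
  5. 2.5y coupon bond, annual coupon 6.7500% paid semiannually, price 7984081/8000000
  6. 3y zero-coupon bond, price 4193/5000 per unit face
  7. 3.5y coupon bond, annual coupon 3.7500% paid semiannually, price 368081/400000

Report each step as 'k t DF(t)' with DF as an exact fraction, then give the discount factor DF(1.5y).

step 1 [0.5y] bond c/2=1/32: DF=(325479/320000 − 1/32·(0))/(1+1/32) = 9863/10000 ≈ 0.986300
step 2 [1y] zero: DF = P = 1179/1250 ≈ 0.943200
step 3 [1.5y] zero: DF = P = 359/400 ≈ 0.897500
step 4 [2y] bond c/2=3/400: DF=(1834143/2000000 − 3/400·(0.986300+0.943200+0.897500))/(1+3/400) = 2223/2500 ≈ 0.889200
step 5 [2.5y] bond c/2=27/800: DF=(7984081/8000000 − 27/800·(0.986300+0.943200+0.897500+0.889200))/(1+27/800) = 8441/10000 ≈ 0.844100
step 6 [3y] zero: DF = P = 4193/5000 ≈ 0.838600
step 7 [3.5y] bond c/2=3/160: DF=(368081/400000 − 3/160·(0.986300+0.943200+0.897500+0.889200+0.844100+0.838600))/(1+3/160) = 8039/10000 ≈ 0.803900

1 1/2 9863/10000
2 1 1179/1250
3 3/2 359/400
4 2 2223/2500
5 5/2 8441/10000
6 3 4193/5000
7 7/2 8039/10000
DF(1.5y) = 359/400 ≈ 0.897500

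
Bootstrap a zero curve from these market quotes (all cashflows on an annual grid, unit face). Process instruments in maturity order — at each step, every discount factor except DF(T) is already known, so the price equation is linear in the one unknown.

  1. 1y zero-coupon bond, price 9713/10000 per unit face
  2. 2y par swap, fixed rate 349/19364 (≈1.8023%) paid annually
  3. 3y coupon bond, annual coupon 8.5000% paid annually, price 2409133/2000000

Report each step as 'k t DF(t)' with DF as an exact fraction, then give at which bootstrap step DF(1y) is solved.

1 1 9713/10000
2 2 9651/10000
3 3 1917/2000
DF(1y) is solved at step 1

step 1 [1y] zero: DF = P = 9713/10000 ≈ 0.971300
step 2 [2y] swap r/1=349/19364: DF=(1 − 349/19364·(0.971300))/(1+349/19364) = 9651/10000 ≈ 0.965100
step 3 [3y] bond c/1=17/200: DF=(2409133/2000000 − 17/200·(0.971300+0.965100))/(1+17/200) = 1917/2000 ≈ 0.958500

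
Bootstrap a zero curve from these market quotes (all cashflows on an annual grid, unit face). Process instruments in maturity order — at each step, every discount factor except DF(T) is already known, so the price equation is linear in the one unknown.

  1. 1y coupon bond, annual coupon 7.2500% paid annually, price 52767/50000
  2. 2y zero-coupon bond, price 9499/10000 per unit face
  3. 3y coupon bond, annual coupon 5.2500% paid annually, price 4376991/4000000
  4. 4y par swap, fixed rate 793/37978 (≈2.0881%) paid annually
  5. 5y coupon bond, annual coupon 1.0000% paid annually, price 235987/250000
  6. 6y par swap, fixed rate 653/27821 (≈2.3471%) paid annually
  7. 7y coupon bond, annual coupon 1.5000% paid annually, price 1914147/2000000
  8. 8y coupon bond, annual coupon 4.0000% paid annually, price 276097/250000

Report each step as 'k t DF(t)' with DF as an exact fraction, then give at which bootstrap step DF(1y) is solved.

step 1 [1y] bond c/1=29/400: DF=(52767/50000 − 29/400·(0))/(1+29/400) = 123/125 ≈ 0.984000
step 2 [2y] zero: DF = P = 9499/10000 ≈ 0.949900
step 3 [3y] bond c/1=21/400: DF=(4376991/4000000 − 21/400·(0.984000+0.949900))/(1+21/400) = 1179/1250 ≈ 0.943200
step 4 [4y] swap r/1=793/37978: DF=(1 − 793/37978·(0.984000+0.949900+0.943200))/(1+793/37978) = 9207/10000 ≈ 0.920700
step 5 [5y] bond c/1=1/100: DF=(235987/250000 − 1/100·(0.984000+0.949900+0.943200+0.920700))/(1+1/100) = 897/1000 ≈ 0.897000
step 6 [6y] swap r/1=653/27821: DF=(1 − 653/27821·(0.984000+0.949900+0.943200+0.920700+0.897000))/(1+653/27821) = 4347/5000 ≈ 0.869400
step 7 [7y] bond c/1=3/200: DF=(1914147/2000000 − 3/200·(0.984000+0.949900+0.943200+0.920700+0.897000+0.869400))/(1+3/200) = 8607/10000 ≈ 0.860700
step 8 [8y] bond c/1=1/25: DF=(276097/250000 − 1/25·(0.984000+0.949900+0.943200+0.920700+0.897000+0.869400+0.860700))/(1+1/25) = 2037/2500 ≈ 0.814800

1 1 123/125
2 2 9499/10000
3 3 1179/1250
4 4 9207/10000
5 5 897/1000
6 6 4347/5000
7 7 8607/10000
8 8 2037/2500
DF(1y) is solved at step 1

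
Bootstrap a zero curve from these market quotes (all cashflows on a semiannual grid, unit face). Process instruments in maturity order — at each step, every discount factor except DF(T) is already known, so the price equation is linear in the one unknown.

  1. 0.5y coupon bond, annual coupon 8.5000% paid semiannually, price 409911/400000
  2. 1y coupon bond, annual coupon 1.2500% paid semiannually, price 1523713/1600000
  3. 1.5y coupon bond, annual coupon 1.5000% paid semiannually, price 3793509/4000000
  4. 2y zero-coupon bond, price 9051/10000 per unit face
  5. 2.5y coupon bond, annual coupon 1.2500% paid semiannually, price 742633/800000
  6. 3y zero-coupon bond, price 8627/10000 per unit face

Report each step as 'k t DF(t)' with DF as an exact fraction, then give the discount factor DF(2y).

1 1/2 983/1000
2 1 9403/10000
3 3/2 927/1000
4 2 9051/10000
5 5/2 562/625
6 3 8627/10000
DF(2y) = 9051/10000 ≈ 0.905100

step 1 [0.5y] bond c/2=17/400: DF=(409911/400000 − 17/400·(0))/(1+17/400) = 983/1000 ≈ 0.983000
step 2 [1y] bond c/2=1/160: DF=(1523713/1600000 − 1/160·(0.983000))/(1+1/160) = 9403/10000 ≈ 0.940300
step 3 [1.5y] bond c/2=3/400: DF=(3793509/4000000 − 3/400·(0.983000+0.940300))/(1+3/400) = 927/1000 ≈ 0.927000
step 4 [2y] zero: DF = P = 9051/10000 ≈ 0.905100
step 5 [2.5y] bond c/2=1/160: DF=(742633/800000 − 1/160·(0.983000+0.940300+0.927000+0.905100))/(1+1/160) = 562/625 ≈ 0.899200
step 6 [3y] zero: DF = P = 8627/10000 ≈ 0.862700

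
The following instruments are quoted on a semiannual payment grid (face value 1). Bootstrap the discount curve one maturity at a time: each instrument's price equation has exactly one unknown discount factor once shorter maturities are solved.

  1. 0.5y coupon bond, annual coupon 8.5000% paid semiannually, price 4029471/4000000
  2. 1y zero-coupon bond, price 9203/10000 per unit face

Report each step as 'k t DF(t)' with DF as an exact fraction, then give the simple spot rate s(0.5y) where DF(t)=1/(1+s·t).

step 1 [0.5y] bond c/2=17/400: DF=(4029471/4000000 − 17/400·(0))/(1+17/400) = 9663/10000 ≈ 0.966300
step 2 [1y] zero: DF = P = 9203/10000 ≈ 0.920300

1 1/2 9663/10000
2 1 9203/10000
s(0.5y) = (1/(9663/10000) − 1)/(1/2) = 674/9663 ≈ 6.9751%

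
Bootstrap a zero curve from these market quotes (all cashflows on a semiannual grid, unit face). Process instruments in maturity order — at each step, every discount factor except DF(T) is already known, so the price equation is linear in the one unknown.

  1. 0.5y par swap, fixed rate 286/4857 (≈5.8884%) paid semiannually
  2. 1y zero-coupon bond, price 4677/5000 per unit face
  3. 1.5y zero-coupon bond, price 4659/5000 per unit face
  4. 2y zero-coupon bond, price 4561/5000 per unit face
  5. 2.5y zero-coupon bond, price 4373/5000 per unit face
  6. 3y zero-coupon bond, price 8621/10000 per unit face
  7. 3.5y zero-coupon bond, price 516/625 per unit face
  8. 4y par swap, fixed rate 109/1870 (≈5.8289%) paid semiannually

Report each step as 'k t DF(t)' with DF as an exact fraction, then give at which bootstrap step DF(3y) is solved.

1 1/2 4857/5000
2 1 4677/5000
3 3/2 4659/5000
4 2 4561/5000
5 5/2 4373/5000
6 3 8621/10000
7 7/2 516/625
8 4 7929/10000
DF(3y) is solved at step 6

step 1 [0.5y] swap r/2=143/4857: DF=(1 − 143/4857·(0))/(1+143/4857) = 4857/5000 ≈ 0.971400
step 2 [1y] zero: DF = P = 4677/5000 ≈ 0.935400
step 3 [1.5y] zero: DF = P = 4659/5000 ≈ 0.931800
step 4 [2y] zero: DF = P = 4561/5000 ≈ 0.912200
step 5 [2.5y] zero: DF = P = 4373/5000 ≈ 0.874600
step 6 [3y] zero: DF = P = 8621/10000 ≈ 0.862100
step 7 [3.5y] zero: DF = P = 516/625 ≈ 0.825600
step 8 [4y] swap r/2=109/3740: DF=(1 − 109/3740·(0.971400+0.935400+0.931800+0.912200+0.874600+0.862100+0.825600))/(1+109/3740) = 7929/10000 ≈ 0.792900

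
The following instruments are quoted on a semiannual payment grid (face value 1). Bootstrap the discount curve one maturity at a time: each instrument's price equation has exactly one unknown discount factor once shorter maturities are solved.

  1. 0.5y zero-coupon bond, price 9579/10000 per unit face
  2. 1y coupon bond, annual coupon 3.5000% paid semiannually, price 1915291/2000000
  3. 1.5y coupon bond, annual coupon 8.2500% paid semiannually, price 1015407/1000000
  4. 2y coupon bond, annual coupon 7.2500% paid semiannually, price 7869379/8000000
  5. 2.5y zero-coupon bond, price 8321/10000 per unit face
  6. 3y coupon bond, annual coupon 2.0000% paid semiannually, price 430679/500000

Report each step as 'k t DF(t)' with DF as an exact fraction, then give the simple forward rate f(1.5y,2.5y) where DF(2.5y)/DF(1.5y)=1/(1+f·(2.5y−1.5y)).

step 1 [0.5y] zero: DF = P = 9579/10000 ≈ 0.957900
step 2 [1y] bond c/2=7/400: DF=(1915291/2000000 − 7/400·(0.957900))/(1+7/400) = 9247/10000 ≈ 0.924700
step 3 [1.5y] bond c/2=33/800: DF=(1015407/1000000 − 33/800·(0.957900+0.924700))/(1+33/800) = 4503/5000 ≈ 0.900600
step 4 [2y] bond c/2=29/800: DF=(7869379/8000000 − 29/800·(0.957900+0.924700+0.900600))/(1+29/800) = 8519/10000 ≈ 0.851900
step 5 [2.5y] zero: DF = P = 8321/10000 ≈ 0.832100
step 6 [3y] bond c/2=1/100: DF=(430679/500000 − 1/100·(0.957900+0.924700+0.900600+0.851900+0.832100))/(1+1/100) = 4043/5000 ≈ 0.808600

1 1/2 9579/10000
2 1 9247/10000
3 3/2 4503/5000
4 2 8519/10000
5 5/2 8321/10000
6 3 4043/5000
f(1.5y,2.5y) = ((4503/5000)/(8321/10000) − 1)/(1) = 685/8321 ≈ 8.2322%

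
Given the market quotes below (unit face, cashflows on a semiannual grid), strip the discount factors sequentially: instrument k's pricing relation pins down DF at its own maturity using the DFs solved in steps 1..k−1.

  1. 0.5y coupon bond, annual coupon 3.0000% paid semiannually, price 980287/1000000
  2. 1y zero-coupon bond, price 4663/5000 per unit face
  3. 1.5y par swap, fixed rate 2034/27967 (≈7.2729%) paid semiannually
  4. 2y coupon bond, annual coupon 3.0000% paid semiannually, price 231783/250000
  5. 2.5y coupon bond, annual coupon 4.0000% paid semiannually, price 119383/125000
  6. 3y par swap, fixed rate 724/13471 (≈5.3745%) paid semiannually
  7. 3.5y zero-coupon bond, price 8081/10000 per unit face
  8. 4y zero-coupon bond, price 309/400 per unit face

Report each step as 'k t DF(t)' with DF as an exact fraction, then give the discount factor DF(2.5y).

1 1/2 4829/5000
2 1 4663/5000
3 3/2 8983/10000
4 2 8721/10000
5 5/2 2161/2500
6 3 1069/1250
7 7/2 8081/10000
8 4 309/400
DF(2.5y) = 2161/2500 ≈ 0.864400

step 1 [0.5y] bond c/2=3/200: DF=(980287/1000000 − 3/200·(0))/(1+3/200) = 4829/5000 ≈ 0.965800
step 2 [1y] zero: DF = P = 4663/5000 ≈ 0.932600
step 3 [1.5y] swap r/2=1017/27967: DF=(1 − 1017/27967·(0.965800+0.932600))/(1+1017/27967) = 8983/10000 ≈ 0.898300
step 4 [2y] bond c/2=3/200: DF=(231783/250000 − 3/200·(0.965800+0.932600+0.898300))/(1+3/200) = 8721/10000 ≈ 0.872100
step 5 [2.5y] bond c/2=1/50: DF=(119383/125000 − 1/50·(0.965800+0.932600+0.898300+0.872100))/(1+1/50) = 2161/2500 ≈ 0.864400
step 6 [3y] swap r/2=362/13471: DF=(1 − 362/13471·(0.965800+0.932600+0.898300+0.872100+0.864400))/(1+362/13471) = 1069/1250 ≈ 0.855200
step 7 [3.5y] zero: DF = P = 8081/10000 ≈ 0.808100
step 8 [4y] zero: DF = P = 309/400 ≈ 0.772500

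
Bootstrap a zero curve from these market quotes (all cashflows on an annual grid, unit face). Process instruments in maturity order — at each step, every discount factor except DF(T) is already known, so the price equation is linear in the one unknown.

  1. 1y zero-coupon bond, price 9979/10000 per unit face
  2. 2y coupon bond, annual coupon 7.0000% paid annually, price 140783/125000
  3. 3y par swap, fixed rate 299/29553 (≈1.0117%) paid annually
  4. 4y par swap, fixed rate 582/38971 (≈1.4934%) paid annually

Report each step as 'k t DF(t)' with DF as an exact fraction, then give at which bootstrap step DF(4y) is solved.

1 1 9979/10000
2 2 9873/10000
3 3 9701/10000
4 4 4709/5000
DF(4y) is solved at step 4

step 1 [1y] zero: DF = P = 9979/10000 ≈ 0.997900
step 2 [2y] bond c/1=7/100: DF=(140783/125000 − 7/100·(0.997900))/(1+7/100) = 9873/10000 ≈ 0.987300
step 3 [3y] swap r/1=299/29553: DF=(1 − 299/29553·(0.997900+0.987300))/(1+299/29553) = 9701/10000 ≈ 0.970100
step 4 [4y] swap r/1=582/38971: DF=(1 − 582/38971·(0.997900+0.987300+0.970100))/(1+582/38971) = 4709/5000 ≈ 0.941800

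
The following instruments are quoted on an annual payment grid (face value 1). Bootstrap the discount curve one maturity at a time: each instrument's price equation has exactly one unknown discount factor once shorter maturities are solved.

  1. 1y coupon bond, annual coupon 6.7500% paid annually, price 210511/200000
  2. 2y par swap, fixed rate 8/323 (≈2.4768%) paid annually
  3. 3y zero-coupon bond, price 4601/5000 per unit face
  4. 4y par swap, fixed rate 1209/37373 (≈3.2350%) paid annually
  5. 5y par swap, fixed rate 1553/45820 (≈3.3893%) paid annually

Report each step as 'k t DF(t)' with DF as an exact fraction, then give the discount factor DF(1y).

step 1 [1y] bond c/1=27/400: DF=(210511/200000 − 27/400·(0))/(1+27/400) = 493/500 ≈ 0.986000
step 2 [2y] swap r/1=8/323: DF=(1 − 8/323·(0.986000))/(1+8/323) = 119/125 ≈ 0.952000
step 3 [3y] zero: DF = P = 4601/5000 ≈ 0.920200
step 4 [4y] swap r/1=1209/37373: DF=(1 − 1209/37373·(0.986000+0.952000+0.920200))/(1+1209/37373) = 8791/10000 ≈ 0.879100
step 5 [5y] swap r/1=1553/45820: DF=(1 − 1553/45820·(0.986000+0.952000+0.920200+0.879100))/(1+1553/45820) = 8447/10000 ≈ 0.844700

1 1 493/500
2 2 119/125
3 3 4601/5000
4 4 8791/10000
5 5 8447/10000
DF(1y) = 493/500 ≈ 0.986000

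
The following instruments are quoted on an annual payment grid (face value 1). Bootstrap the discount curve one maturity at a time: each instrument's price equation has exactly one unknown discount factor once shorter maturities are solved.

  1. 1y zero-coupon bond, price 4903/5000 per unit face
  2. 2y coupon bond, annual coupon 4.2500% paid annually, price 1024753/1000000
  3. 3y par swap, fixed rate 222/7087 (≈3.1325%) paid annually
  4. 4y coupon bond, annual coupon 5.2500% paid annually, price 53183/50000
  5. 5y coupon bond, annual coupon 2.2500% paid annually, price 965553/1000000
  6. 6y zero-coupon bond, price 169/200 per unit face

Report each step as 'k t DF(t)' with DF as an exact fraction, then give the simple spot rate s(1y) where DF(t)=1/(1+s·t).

step 1 [1y] zero: DF = P = 4903/5000 ≈ 0.980600
step 2 [2y] bond c/1=17/400: DF=(1024753/1000000 − 17/400·(0.980600))/(1+17/400) = 943/1000 ≈ 0.943000
step 3 [3y] swap r/1=222/7087: DF=(1 − 222/7087·(0.980600+0.943000))/(1+222/7087) = 1139/1250 ≈ 0.911200
step 4 [4y] bond c/1=21/400: DF=(53183/50000 − 21/400·(0.980600+0.943000+0.911200))/(1+21/400) = 2173/2500 ≈ 0.869200
step 5 [5y] bond c/1=9/400: DF=(965553/1000000 − 9/400·(0.980600+0.943000+0.911200+0.869200))/(1+9/400) = 2157/2500 ≈ 0.862800
step 6 [6y] zero: DF = P = 169/200 ≈ 0.845000

1 1 4903/5000
2 2 943/1000
3 3 1139/1250
4 4 2173/2500
5 5 2157/2500
6 6 169/200
s(1y) = (1/(4903/5000) − 1)/(1) = 97/4903 ≈ 1.9784%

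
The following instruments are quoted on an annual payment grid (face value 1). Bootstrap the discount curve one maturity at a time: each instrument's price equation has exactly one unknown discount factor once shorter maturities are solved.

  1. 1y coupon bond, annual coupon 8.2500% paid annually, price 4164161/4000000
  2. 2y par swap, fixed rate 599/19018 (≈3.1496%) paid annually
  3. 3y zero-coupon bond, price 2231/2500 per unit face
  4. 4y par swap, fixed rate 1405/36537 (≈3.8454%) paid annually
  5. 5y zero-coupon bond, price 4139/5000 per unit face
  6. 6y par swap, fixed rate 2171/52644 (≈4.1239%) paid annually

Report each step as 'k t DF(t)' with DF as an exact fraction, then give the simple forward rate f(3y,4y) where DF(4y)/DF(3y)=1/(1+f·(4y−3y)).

step 1 [1y] bond c/1=33/400: DF=(4164161/4000000 − 33/400·(0))/(1+33/400) = 9617/10000 ≈ 0.961700
step 2 [2y] swap r/1=599/19018: DF=(1 − 599/19018·(0.961700))/(1+599/19018) = 9401/10000 ≈ 0.940100
step 3 [3y] zero: DF = P = 2231/2500 ≈ 0.892400
step 4 [4y] swap r/1=1405/36537: DF=(1 − 1405/36537·(0.961700+0.940100+0.892400))/(1+1405/36537) = 1719/2000 ≈ 0.859500
step 5 [5y] zero: DF = P = 4139/5000 ≈ 0.827800
step 6 [6y] swap r/1=2171/52644: DF=(1 − 2171/52644·(0.961700+0.940100+0.892400+0.859500+0.827800))/(1+2171/52644) = 7829/10000 ≈ 0.782900

1 1 9617/10000
2 2 9401/10000
3 3 2231/2500
4 4 1719/2000
5 5 4139/5000
6 6 7829/10000
f(3y,4y) = ((2231/2500)/(1719/2000) − 1)/(1) = 329/8595 ≈ 3.8278%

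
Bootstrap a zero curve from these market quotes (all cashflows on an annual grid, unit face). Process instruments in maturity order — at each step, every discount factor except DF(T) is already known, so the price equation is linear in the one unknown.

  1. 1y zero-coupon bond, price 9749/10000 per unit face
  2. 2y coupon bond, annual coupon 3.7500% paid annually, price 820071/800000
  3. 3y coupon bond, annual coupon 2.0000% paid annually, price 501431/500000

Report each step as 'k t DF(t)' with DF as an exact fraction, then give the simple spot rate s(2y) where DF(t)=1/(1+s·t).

step 1 [1y] zero: DF = P = 9749/10000 ≈ 0.974900
step 2 [2y] bond c/1=3/80: DF=(820071/800000 − 3/80·(0.974900))/(1+3/80) = 1191/1250 ≈ 0.952800
step 3 [3y] bond c/1=1/50: DF=(501431/500000 − 1/50·(0.974900+0.952800))/(1+1/50) = 4727/5000 ≈ 0.945400

1 1 9749/10000
2 2 1191/1250
3 3 4727/5000
s(2y) = (1/(1191/1250) − 1)/(2) = 59/2382 ≈ 2.4769%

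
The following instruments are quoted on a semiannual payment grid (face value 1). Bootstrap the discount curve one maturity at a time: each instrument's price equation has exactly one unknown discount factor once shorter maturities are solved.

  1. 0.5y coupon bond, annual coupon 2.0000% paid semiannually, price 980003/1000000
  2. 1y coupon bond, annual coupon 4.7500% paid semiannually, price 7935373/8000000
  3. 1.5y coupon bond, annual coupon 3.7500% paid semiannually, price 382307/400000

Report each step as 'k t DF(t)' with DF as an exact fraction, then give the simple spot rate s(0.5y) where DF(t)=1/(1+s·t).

1 1/2 9703/10000
2 1 1183/1250
3 3/2 9029/10000
s(0.5y) = (1/(9703/10000) − 1)/(1/2) = 594/9703 ≈ 6.1218%

step 1 [0.5y] bond c/2=1/100: DF=(980003/1000000 − 1/100·(0))/(1+1/100) = 9703/10000 ≈ 0.970300
step 2 [1y] bond c/2=19/800: DF=(7935373/8000000 − 19/800·(0.970300))/(1+19/800) = 1183/1250 ≈ 0.946400
step 3 [1.5y] bond c/2=3/160: DF=(382307/400000 − 3/160·(0.970300+0.946400))/(1+3/160) = 9029/10000 ≈ 0.902900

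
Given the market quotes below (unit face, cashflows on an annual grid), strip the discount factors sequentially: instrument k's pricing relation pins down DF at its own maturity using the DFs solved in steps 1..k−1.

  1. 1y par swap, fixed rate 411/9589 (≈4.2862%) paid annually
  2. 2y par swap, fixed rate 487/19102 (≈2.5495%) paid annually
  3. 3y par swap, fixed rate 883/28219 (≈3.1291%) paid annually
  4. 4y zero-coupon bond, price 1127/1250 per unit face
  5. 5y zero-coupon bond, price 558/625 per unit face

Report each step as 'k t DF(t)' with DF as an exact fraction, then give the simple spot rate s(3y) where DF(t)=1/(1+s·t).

1 1 9589/10000
2 2 9513/10000
3 3 9117/10000
4 4 1127/1250
5 5 558/625
s(3y) = (1/(9117/10000) − 1)/(3) = 883/27351 ≈ 3.2284%

step 1 [1y] swap r/1=411/9589: DF=(1 − 411/9589·(0))/(1+411/9589) = 9589/10000 ≈ 0.958900
step 2 [2y] swap r/1=487/19102: DF=(1 − 487/19102·(0.958900))/(1+487/19102) = 9513/10000 ≈ 0.951300
step 3 [3y] swap r/1=883/28219: DF=(1 − 883/28219·(0.958900+0.951300))/(1+883/28219) = 9117/10000 ≈ 0.911700
step 4 [4y] zero: DF = P = 1127/1250 ≈ 0.901600
step 5 [5y] zero: DF = P = 558/625 ≈ 0.892800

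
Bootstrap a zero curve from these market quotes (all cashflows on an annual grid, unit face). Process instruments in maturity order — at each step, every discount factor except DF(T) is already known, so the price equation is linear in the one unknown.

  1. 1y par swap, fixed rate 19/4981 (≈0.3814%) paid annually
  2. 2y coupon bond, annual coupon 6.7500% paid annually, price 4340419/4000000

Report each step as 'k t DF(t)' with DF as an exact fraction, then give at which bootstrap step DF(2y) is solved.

step 1 [1y] swap r/1=19/4981: DF=(1 − 19/4981·(0))/(1+19/4981) = 4981/5000 ≈ 0.996200
step 2 [2y] bond c/1=27/400: DF=(4340419/4000000 − 27/400·(0.996200))/(1+27/400) = 1907/2000 ≈ 0.953500

1 1 4981/5000
2 2 1907/2000
DF(2y) is solved at step 2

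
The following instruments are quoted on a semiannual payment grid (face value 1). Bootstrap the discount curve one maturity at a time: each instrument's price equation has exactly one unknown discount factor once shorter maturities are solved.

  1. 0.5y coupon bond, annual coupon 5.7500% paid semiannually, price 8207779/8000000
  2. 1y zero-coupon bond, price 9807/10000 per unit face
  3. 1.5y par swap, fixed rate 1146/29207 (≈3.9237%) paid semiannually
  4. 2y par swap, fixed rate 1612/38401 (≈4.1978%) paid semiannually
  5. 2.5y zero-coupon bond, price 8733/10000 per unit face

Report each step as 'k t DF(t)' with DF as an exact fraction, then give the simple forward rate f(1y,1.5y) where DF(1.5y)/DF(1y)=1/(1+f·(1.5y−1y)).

1 1/2 9973/10000
2 1 9807/10000
3 3/2 9427/10000
4 2 4597/5000
5 5/2 8733/10000
f(1y,1.5y) = ((9807/10000)/(9427/10000) − 1)/(1/2) = 760/9427 ≈ 8.0619%

step 1 [0.5y] bond c/2=23/800: DF=(8207779/8000000 − 23/800·(0))/(1+23/800) = 9973/10000 ≈ 0.997300
step 2 [1y] zero: DF = P = 9807/10000 ≈ 0.980700
step 3 [1.5y] swap r/2=573/29207: DF=(1 − 573/29207·(0.997300+0.980700))/(1+573/29207) = 9427/10000 ≈ 0.942700
step 4 [2y] swap r/2=806/38401: DF=(1 − 806/38401·(0.997300+0.980700+0.942700))/(1+806/38401) = 4597/5000 ≈ 0.919400
step 5 [2.5y] zero: DF = P = 8733/10000 ≈ 0.873300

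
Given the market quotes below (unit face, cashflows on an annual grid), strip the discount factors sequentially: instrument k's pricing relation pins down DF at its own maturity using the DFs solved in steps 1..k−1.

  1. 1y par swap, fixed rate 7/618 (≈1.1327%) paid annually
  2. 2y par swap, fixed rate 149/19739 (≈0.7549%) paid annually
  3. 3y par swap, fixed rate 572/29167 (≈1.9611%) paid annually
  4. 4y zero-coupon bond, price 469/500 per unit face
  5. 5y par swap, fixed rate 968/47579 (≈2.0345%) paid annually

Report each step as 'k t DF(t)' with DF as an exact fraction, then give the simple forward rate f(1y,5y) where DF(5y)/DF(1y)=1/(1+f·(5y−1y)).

step 1 [1y] swap r/1=7/618: DF=(1 − 7/618·(0))/(1+7/618) = 618/625 ≈ 0.988800
step 2 [2y] swap r/1=149/19739: DF=(1 − 149/19739·(0.988800))/(1+149/19739) = 9851/10000 ≈ 0.985100
step 3 [3y] swap r/1=572/29167: DF=(1 − 572/29167·(0.988800+0.985100))/(1+572/29167) = 2357/2500 ≈ 0.942800
step 4 [4y] zero: DF = P = 469/500 ≈ 0.938000
step 5 [5y] swap r/1=968/47579: DF=(1 − 968/47579·(0.988800+0.985100+0.942800+0.938000))/(1+968/47579) = 1129/1250 ≈ 0.903200

1 1 618/625
2 2 9851/10000
3 3 2357/2500
4 4 469/500
5 5 1129/1250
f(1y,5y) = ((618/625)/(1129/1250) − 1)/(4) = 107/4516 ≈ 2.3694%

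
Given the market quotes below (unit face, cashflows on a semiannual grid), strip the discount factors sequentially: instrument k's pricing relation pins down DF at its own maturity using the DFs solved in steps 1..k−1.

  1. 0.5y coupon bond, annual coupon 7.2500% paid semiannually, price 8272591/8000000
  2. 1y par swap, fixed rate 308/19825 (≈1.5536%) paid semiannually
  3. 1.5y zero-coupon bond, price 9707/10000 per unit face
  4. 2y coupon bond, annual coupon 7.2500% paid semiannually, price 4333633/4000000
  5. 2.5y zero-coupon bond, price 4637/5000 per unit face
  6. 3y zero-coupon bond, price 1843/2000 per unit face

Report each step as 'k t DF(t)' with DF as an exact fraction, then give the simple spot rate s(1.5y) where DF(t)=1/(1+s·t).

step 1 [0.5y] bond c/2=29/800: DF=(8272591/8000000 − 29/800·(0))/(1+29/800) = 9979/10000 ≈ 0.997900
step 2 [1y] swap r/2=154/19825: DF=(1 − 154/19825·(0.997900))/(1+154/19825) = 4923/5000 ≈ 0.984600
step 3 [1.5y] zero: DF = P = 9707/10000 ≈ 0.970700
step 4 [2y] bond c/2=29/800: DF=(4333633/4000000 − 29/800·(0.997900+0.984600+0.970700))/(1+29/800) = 4711/5000 ≈ 0.942200
step 5 [2.5y] zero: DF = P = 4637/5000 ≈ 0.927400
step 6 [3y] zero: DF = P = 1843/2000 ≈ 0.921500

1 1/2 9979/10000
2 1 4923/5000
3 3/2 9707/10000
4 2 4711/5000
5 5/2 4637/5000
6 3 1843/2000
s(1.5y) = (1/(9707/10000) − 1)/(3/2) = 586/29121 ≈ 2.0123%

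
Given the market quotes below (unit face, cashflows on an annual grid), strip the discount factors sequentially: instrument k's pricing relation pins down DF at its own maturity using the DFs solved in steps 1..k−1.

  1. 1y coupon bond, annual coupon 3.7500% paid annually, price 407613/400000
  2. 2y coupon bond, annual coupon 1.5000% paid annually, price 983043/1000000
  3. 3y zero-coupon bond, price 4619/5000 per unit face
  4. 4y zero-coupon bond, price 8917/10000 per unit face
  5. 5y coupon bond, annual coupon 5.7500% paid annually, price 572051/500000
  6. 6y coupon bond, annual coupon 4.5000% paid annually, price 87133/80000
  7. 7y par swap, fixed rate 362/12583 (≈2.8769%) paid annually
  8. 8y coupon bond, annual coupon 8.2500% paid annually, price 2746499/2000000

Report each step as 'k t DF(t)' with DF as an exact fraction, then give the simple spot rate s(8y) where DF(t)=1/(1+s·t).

step 1 [1y] bond c/1=3/80: DF=(407613/400000 − 3/80·(0))/(1+3/80) = 4911/5000 ≈ 0.982200
step 2 [2y] bond c/1=3/200: DF=(983043/1000000 − 3/200·(0.982200))/(1+3/200) = 477/500 ≈ 0.954000
step 3 [3y] zero: DF = P = 4619/5000 ≈ 0.923800
step 4 [4y] zero: DF = P = 8917/10000 ≈ 0.891700
step 5 [5y] bond c/1=23/400: DF=(572051/500000 − 23/400·(0.982200+0.954000+0.923800+0.891700))/(1+23/400) = 8779/10000 ≈ 0.877900
step 6 [6y] bond c/1=9/200: DF=(87133/80000 − 9/200·(0.982200+0.954000+0.923800+0.891700+0.877900))/(1+9/200) = 8429/10000 ≈ 0.842900
step 7 [7y] swap r/1=362/12583: DF=(1 − 362/12583·(0.982200+0.954000+0.923800+0.891700+0.877900+0.842900))/(1+362/12583) = 819/1000 ≈ 0.819000
step 8 [8y] bond c/1=33/400: DF=(2746499/2000000 − 33/400·(0.982200+0.954000+0.923800+0.891700+0.877900+0.842900+0.819000))/(1+33/400) = 7891/10000 ≈ 0.789100

1 1 4911/5000
2 2 477/500
3 3 4619/5000
4 4 8917/10000
5 5 8779/10000
6 6 8429/10000
7 7 819/1000
8 8 7891/10000
s(8y) = (1/(7891/10000) − 1)/(8) = 2109/63128 ≈ 3.3408%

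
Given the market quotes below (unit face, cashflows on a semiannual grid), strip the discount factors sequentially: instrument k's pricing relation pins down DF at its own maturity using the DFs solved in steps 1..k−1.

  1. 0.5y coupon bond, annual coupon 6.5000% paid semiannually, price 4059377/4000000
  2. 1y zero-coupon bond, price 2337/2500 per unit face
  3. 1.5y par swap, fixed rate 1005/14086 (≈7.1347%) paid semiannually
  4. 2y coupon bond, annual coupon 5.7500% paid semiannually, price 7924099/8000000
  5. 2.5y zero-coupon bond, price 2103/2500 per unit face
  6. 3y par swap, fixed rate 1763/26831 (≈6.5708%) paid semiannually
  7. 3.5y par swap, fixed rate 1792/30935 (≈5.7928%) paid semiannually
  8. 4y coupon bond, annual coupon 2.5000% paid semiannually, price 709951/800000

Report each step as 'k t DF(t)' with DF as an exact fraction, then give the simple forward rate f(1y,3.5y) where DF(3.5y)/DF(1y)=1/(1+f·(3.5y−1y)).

step 1 [0.5y] bond c/2=13/400: DF=(4059377/4000000 − 13/400·(0))/(1+13/400) = 9829/10000 ≈ 0.982900
step 2 [1y] zero: DF = P = 2337/2500 ≈ 0.934800
step 3 [1.5y] swap r/2=1005/28172: DF=(1 − 1005/28172·(0.982900+0.934800))/(1+1005/28172) = 1799/2000 ≈ 0.899500
step 4 [2y] bond c/2=23/800: DF=(7924099/8000000 − 23/800·(0.982900+0.934800+0.899500))/(1+23/800) = 8841/10000 ≈ 0.884100
step 5 [2.5y] zero: DF = P = 2103/2500 ≈ 0.841200
step 6 [3y] swap r/2=1763/53662: DF=(1 − 1763/53662·(0.982900+0.934800+0.899500+0.884100+0.841200))/(1+1763/53662) = 8237/10000 ≈ 0.823700
step 7 [3.5y] swap r/2=896/30935: DF=(1 − 896/30935·(0.982900+0.934800+0.899500+0.884100+0.841200+0.823700))/(1+896/30935) = 513/625 ≈ 0.820800
step 8 [4y] bond c/2=1/80: DF=(709951/800000 − 1/80·(0.982900+0.934800+0.899500+0.884100+0.841200+0.823700+0.820800))/(1+1/80) = 8001/10000 ≈ 0.800100

1 1/2 9829/10000
2 1 2337/2500
3 3/2 1799/2000
4 2 8841/10000
5 5/2 2103/2500
6 3 8237/10000
7 7/2 513/625
8 4 8001/10000
f(1y,3.5y) = ((2337/2500)/(513/625) − 1)/(5/2) = 1/18 ≈ 5.5556%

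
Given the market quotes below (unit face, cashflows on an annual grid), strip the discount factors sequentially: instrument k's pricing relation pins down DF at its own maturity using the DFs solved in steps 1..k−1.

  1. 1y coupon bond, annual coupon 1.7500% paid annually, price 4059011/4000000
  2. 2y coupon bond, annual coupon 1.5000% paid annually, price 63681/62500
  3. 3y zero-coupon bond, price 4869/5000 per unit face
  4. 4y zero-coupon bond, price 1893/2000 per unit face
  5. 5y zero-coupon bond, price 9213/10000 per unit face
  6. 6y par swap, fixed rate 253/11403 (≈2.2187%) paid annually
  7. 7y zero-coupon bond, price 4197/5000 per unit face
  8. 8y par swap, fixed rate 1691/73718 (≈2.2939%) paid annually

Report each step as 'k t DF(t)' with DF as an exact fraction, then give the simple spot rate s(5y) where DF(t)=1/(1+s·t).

step 1 [1y] bond c/1=7/400: DF=(4059011/4000000 − 7/400·(0))/(1+7/400) = 9973/10000 ≈ 0.997300
step 2 [2y] bond c/1=3/200: DF=(63681/62500 − 3/200·(0.997300))/(1+3/200) = 9891/10000 ≈ 0.989100
step 3 [3y] zero: DF = P = 4869/5000 ≈ 0.973800
step 4 [4y] zero: DF = P = 1893/2000 ≈ 0.946500
step 5 [5y] zero: DF = P = 9213/10000 ≈ 0.921300
step 6 [6y] swap r/1=253/11403: DF=(1 − 253/11403·(0.997300+0.989100+0.973800+0.946500+0.921300))/(1+253/11403) = 1747/2000 ≈ 0.873500
step 7 [7y] zero: DF = P = 4197/5000 ≈ 0.839400
step 8 [8y] swap r/1=1691/73718: DF=(1 − 1691/73718·(0.997300+0.989100+0.973800+0.946500+0.921300+0.873500+0.839400))/(1+1691/73718) = 8309/10000 ≈ 0.830900

1 1 9973/10000
2 2 9891/10000
3 3 4869/5000
4 4 1893/2000
5 5 9213/10000
6 6 1747/2000
7 7 4197/5000
8 8 8309/10000
s(5y) = (1/(9213/10000) − 1)/(5) = 787/46065 ≈ 1.7085%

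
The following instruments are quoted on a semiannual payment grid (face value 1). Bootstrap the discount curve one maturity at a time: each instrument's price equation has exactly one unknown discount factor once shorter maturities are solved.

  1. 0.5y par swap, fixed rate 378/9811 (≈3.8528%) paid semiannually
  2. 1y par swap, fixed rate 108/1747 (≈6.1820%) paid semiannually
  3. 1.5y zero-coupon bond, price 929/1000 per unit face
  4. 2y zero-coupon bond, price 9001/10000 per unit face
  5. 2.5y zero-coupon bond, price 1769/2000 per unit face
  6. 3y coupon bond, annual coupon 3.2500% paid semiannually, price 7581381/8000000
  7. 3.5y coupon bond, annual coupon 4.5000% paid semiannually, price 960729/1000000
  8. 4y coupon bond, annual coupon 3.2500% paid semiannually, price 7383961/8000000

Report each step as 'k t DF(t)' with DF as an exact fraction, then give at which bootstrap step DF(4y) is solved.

step 1 [0.5y] swap r/2=189/9811: DF=(1 − 189/9811·(0))/(1+189/9811) = 9811/10000 ≈ 0.981100
step 2 [1y] swap r/2=54/1747: DF=(1 − 54/1747·(0.981100))/(1+54/1747) = 4703/5000 ≈ 0.940600
step 3 [1.5y] zero: DF = P = 929/1000 ≈ 0.929000
step 4 [2y] zero: DF = P = 9001/10000 ≈ 0.900100
step 5 [2.5y] zero: DF = P = 1769/2000 ≈ 0.884500
step 6 [3y] bond c/2=13/800: DF=(7581381/8000000 − 13/800·(0.981100+0.940600+0.929000+0.900100+0.884500))/(1+13/800) = 1073/1250 ≈ 0.858400
step 7 [3.5y] bond c/2=9/400: DF=(960729/1000000 − 9/400·(0.981100+0.940600+0.929000+0.900100+0.884500+0.858400))/(1+9/400) = 8187/10000 ≈ 0.818700
step 8 [4y] bond c/2=13/800: DF=(7383961/8000000 − 13/800·(0.981100+0.940600+0.929000+0.900100+0.884500+0.858400+0.818700))/(1+13/800) = 8073/10000 ≈ 0.807300

1 1/2 9811/10000
2 1 4703/5000
3 3/2 929/1000
4 2 9001/10000
5 5/2 1769/2000
6 3 1073/1250
7 7/2 8187/10000
8 4 8073/10000
DF(4y) is solved at step 8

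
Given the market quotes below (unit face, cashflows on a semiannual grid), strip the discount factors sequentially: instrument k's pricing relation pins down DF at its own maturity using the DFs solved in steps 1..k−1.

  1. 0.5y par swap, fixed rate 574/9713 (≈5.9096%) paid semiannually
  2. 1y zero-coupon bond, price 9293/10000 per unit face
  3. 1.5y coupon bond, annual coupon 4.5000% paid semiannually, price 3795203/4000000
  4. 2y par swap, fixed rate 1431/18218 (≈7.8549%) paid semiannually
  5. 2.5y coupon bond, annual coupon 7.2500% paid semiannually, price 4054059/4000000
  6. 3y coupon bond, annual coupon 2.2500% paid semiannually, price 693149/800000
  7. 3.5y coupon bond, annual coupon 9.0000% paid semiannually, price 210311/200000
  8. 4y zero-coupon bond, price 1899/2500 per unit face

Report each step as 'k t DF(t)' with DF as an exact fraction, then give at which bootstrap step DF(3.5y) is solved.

step 1 [0.5y] swap r/2=287/9713: DF=(1 − 287/9713·(0))/(1+287/9713) = 9713/10000 ≈ 0.971300
step 2 [1y] zero: DF = P = 9293/10000 ≈ 0.929300
step 3 [1.5y] bond c/2=9/400: DF=(3795203/4000000 − 9/400·(0.971300+0.929300))/(1+9/400) = 8861/10000 ≈ 0.886100
step 4 [2y] swap r/2=1431/36436: DF=(1 − 1431/36436·(0.971300+0.929300+0.886100))/(1+1431/36436) = 8569/10000 ≈ 0.856900
step 5 [2.5y] bond c/2=29/800: DF=(4054059/4000000 − 29/800·(0.971300+0.929300+0.886100+0.856900))/(1+29/800) = 4253/5000 ≈ 0.850600
step 6 [3y] bond c/2=9/800: DF=(693149/800000 − 9/800·(0.971300+0.929300+0.886100+0.856900+0.850600))/(1+9/800) = 2017/2500 ≈ 0.806800
step 7 [3.5y] bond c/2=9/200: DF=(210311/200000 − 9/200·(0.971300+0.929300+0.886100+0.856900+0.850600+0.806800))/(1+9/200) = 389/500 ≈ 0.778000
step 8 [4y] zero: DF = P = 1899/2500 ≈ 0.759600

1 1/2 9713/10000
2 1 9293/10000
3 3/2 8861/10000
4 2 8569/10000
5 5/2 4253/5000
6 3 2017/2500
7 7/2 389/500
8 4 1899/2500
DF(3.5y) is solved at step 7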